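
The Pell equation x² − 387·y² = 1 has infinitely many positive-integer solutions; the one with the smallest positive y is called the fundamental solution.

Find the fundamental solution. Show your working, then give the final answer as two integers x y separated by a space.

d=387: √d = [19; 1,2,19,2,1,38] (ℓ=6, even), read p_5/q_5
step 0: (19, 1)  from 19·(1,0) + (0,1)
…
step 2: (59, 3)  from 2·(20,1) + (19,1)
…
step 4: (2341, 119)  from 2·(1141,58) + (59,3)
step 5: (3482, 177)  from 1·(2341,119) + (1141,58)
→ (3482, 177).  Check: 3482²=12124324, 387·177²=12124323, difference 1.

3482 177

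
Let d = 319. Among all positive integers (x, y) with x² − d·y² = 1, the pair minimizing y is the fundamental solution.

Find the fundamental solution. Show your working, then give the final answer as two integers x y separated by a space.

12901780 722361

√319 → a₀=17, period (1,6,5,1,4,…,6,1,34); ℓ=14 even so k=13
i=0: a=17 ⇒ p=17, q=1
i=1: a=1 ⇒ p=18, q=1
i=2: a=6 ⇒ p=125, q=7
…
i=4: a=1 ⇒ p=768, q=43
i=5: a=4 ⇒ p=3715, q=208
i=6: a=3 ⇒ p=11913, q=667
…
i=8: a=3 ⇒ p=58797, q=3292
i=9: a=4 ⇒ p=250816, q=14043
i=10: a=1 ⇒ p=309613, q=17335
i=11: a=5 ⇒ p=1798881, q=100718
i=12: a=6 ⇒ p=11102899, q=621643
i=13: a=1 ⇒ p=12901780, q=722361
→ (12901780, 722361).  Check: 12901780²=166455927168400, 319·722361²=166455927168399, difference 1.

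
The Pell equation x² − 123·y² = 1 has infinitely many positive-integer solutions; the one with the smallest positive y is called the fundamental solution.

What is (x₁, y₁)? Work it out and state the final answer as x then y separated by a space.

√123 → a₀=11, period (11,22); ℓ=2 even so k=1
k=0  a_k=11  p_k/q_k = 11/1
k=1  a_k=11  p_k/q_k = 122/11
(x₁, y₁) = (122, 11);  122² − 123·11² = 1 ✓

122 11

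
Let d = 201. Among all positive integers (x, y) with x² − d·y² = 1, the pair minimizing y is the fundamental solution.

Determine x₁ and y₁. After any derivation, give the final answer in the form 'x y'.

[14; 5,1,1,1,2,…,1,5,28] for √201; ℓ=14 ⇒ convergent index 13
k=0  a_k=14  p_k/q_k = 14/1
…
k=2  a_k=1  p_k/q_k = 85/6
…
k=4  a_k=1  p_k/q_k = 241/17
…
k=7  a_k=8  p_k/q_k = 7670/541
…
k=11  a_k=1  p_k/q_k = 58085/4097
k=12  a_k=1  p_k/q_k = 91402/6447
k=13  a_k=5  p_k/q_k = 515095/36332
→ (515095, 36332).  Check: 515095²=265322859025, 201·36332²=265322859024, difference 1.

515095 36332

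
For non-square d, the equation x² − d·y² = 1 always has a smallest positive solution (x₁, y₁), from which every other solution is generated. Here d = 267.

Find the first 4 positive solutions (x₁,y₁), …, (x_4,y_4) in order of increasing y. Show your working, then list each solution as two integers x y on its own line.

d=267: √d = [16; 2,1,15,1,2,32] (ℓ=6, even), read p_5/q_5
a_0=16:  p_0=16·1+0=16,  q_0=16·0+1=1
a_1=2:  p_1=2·16+1=33,  q_1=2·1+0=2
a_2=1:  p_2=1·33+16=49,  q_2=1·2+1=3
…
a_4=1:  p_4=1·768+49=817,  q_4=1·47+3=50
a_5=2:  p_5=2·817+768=2402,  q_5=2·50+47=147
fundamental: x₁=2402, y₁=147  (since 5769604 − 267·21609 = 1)
n=2: (2402,147)∘(2402,147) = (2402·2402+267·147·147, 2402·147+147·2402) = (11539207,706188)
n=3: (11539207,706188)∘(2402,147) = (2402·11539207+267·147·706188, 2402·706188+147·11539207) = (55434348026,3392527005)
n=4: (55434348026,3392527005)∘(2402,147) = (2402·55434348026+267·147·3392527005, 2402·3392527005+147·55434348026) = (266306596377697,16297699025832)

2402 147
11539207 706188
55434348026 3392527005
266306596377697 16297699025832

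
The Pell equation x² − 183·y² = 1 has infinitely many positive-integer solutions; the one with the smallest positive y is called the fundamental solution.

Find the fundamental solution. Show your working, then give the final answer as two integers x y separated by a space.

√183 → a₀=13, period (1,1,8,1,1,26); ℓ=6 even so k=5
i=0: a=13 ⇒ p=13, q=1
i=1: a=1 ⇒ p=14, q=1
i=2: a=1 ⇒ p=27, q=2
…
i=4: a=1 ⇒ p=257, q=19
i=5: a=1 ⇒ p=487, q=36
→ (487, 36).  Check: 487²=237169, 183·36²=237168, difference 1.

487 36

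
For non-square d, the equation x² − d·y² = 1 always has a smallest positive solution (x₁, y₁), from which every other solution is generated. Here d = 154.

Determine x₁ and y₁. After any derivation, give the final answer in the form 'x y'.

21295 1716

√154 = [12; 2,2,3,1,2,1,3,2,2,24, …], period ℓ=10 (even) → k=9
i=0: a=12 ⇒ p=12, q=1
…
i=3: a=3 ⇒ p=211, q=17
…
i=8: a=2 ⇒ p=8724, q=703
i=9: a=2 ⇒ p=21295, q=1716
→ (21295, 1716).  Check: 21295²=453477025, 154·1716²=453477024, difference 1.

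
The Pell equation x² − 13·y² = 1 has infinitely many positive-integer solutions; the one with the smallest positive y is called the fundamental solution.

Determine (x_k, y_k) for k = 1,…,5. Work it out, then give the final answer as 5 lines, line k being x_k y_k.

d=13: √d = [3; 1,1,1,1,6] (ℓ=5, odd), read p_9/q_9
i=0: a=3 ⇒ p=3, q=1
i=1: a=1 ⇒ p=4, q=1
i=2: a=1 ⇒ p=7, q=2
…
i=4: a=1 ⇒ p=18, q=5
…
i=6: a=1 ⇒ p=137, q=38
…
i=8: a=1 ⇒ p=393, q=109
i=9: a=1 ⇒ p=649, q=180
(x₁, y₁) = (649, 180);  649² − 13·180² = 1 ✓
k=2:  x_2 = 649·649+13·180·180 = 842401,  y_2 = 649·180+180·649 = 233640
k=3:  x_3 = 649·842401+13·180·233640 = 1093435849,  y_3 = 649·233640+180·842401 = 303264540
k=4:  x_4 = 649·1093435849+13·180·303264540 = 1419278889601,  y_4 = 649·303264540+180·1093435849 = 393637139280
k=5:  x_5 = 649·1419278889601+13·180·393637139280 = 1842222905266249,  y_5 = 649·393637139280+180·1419278889601 = 510940703520900

649 180
842401 233640
1093435849 303264540
1419278889601 393637139280
1842222905266249 510940703520900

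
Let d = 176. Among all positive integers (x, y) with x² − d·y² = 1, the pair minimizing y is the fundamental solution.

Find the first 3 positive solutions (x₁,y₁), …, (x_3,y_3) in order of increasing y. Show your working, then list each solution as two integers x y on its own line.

199 15
79201 5970
31521799 2376045

d=176: √d = [13; 3,1,3,26] (ℓ=4, even), read p_3/q_3
step 0: (13, 1)  from 13·(1,0) + (0,1)
…
step 2: (53, 4)  from 1·(40,3) + (13,1)
step 3: (199, 15)  from 3·(53,4) + (40,3)
(x₁, y₁) = (199, 15);  199² − 176·15² = 1 ✓
(199+15√176)^2 = 79201 + 5970√176
(199+15√176)^3 = 31521799 + 2376045√176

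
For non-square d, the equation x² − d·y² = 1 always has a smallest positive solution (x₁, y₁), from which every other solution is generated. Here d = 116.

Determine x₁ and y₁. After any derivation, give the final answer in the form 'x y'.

9801 910

√116 = [10; 1,3,2,1,4,1,2,3,1,20, …], period ℓ=10 (even) → k=9
k=0  a_k=10  p_k/q_k = 10/1
k=1  a_k=1  p_k/q_k = 11/1
…
k=3  a_k=2  p_k/q_k = 97/9
k=4  a_k=1  p_k/q_k = 140/13
…
k=6  a_k=1  p_k/q_k = 797/74
…
k=8  a_k=3  p_k/q_k = 7550/701
k=9  a_k=1  p_k/q_k = 9801/910
fundamental: x₁=9801, y₁=910  (since 96059601 − 116·828100 = 1)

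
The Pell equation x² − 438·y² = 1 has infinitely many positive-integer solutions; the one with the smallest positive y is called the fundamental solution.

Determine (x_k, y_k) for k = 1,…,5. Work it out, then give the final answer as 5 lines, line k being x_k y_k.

√438 = [20; 1,12,1,40, …], period ℓ=4 (even) → k=3
i=0: a=20 ⇒ p=20, q=1
i=1: a=1 ⇒ p=21, q=1
i=2: a=12 ⇒ p=272, q=13
i=3: a=1 ⇒ p=293, q=14
→ (293, 14).  Check: 293²=85849, 438·14²=85848, difference 1.
k=2:  x_2 = 293·293+438·14·14 = 171697,  y_2 = 293·14+14·293 = 8204
k=3:  x_3 = 293·171697+438·14·8204 = 100614149,  y_3 = 293·8204+14·171697 = 4807530
k=4:  x_4 = 293·100614149+438·14·4807530 = 58959719617,  y_4 = 293·4807530+14·100614149 = 2817204376
k=5:  x_5 = 293·58959719617+438·14·2817204376 = 34550295081413,  y_5 = 293·2817204376+14·58959719617 = 1650876956806

293 14
171697 8204
100614149 4807530
58959719617 2817204376
34550295081413 1650876956806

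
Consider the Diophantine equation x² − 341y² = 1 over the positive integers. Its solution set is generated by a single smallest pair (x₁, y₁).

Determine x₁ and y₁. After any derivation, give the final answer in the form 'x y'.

√341 = [18; 2,6,1,8,2,…,6,2,36, …], period ℓ=14 (even) → k=13
a_0=18:  p_0=18·1+0=18,  q_0=18·0+1=1
…
a_2=6:  p_2=6·37+18=240,  q_2=6·2+1=13
a_3=1:  p_3=1·240+37=277,  q_3=1·13+2=15
a_4=8:  p_4=8·277+240=2456,  q_4=8·15+13=133
a_5=2:  p_5=2·2456+277=5189,  q_5=2·133+15=281
…
a_7=2:  p_7=2·7645+5189=20479,  q_7=2·414+281=1109
a_8=1:  p_8=1·20479+7645=28124,  q_8=1·1109+414=1523
…
a_10=8:  p_10=8·76727+28124=641940,  q_10=8·4155+1523=34763
…
a_12=6:  p_12=6·718667+641940=4953942,  q_12=6·38918+34763=268271
a_13=2:  p_13=2·4953942+718667=10626551,  q_13=2·268271+38918=575460
(x₁, y₁) = (10626551, 575460);  10626551² − 341·575460² = 1 ✓

10626551 575460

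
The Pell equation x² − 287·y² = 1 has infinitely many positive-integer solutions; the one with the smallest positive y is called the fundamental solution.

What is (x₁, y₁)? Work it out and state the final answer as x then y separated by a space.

√287 → a₀=16, period (1,15,1,32); ℓ=4 even so k=3
a_0=16:  p_0=16·1+0=16,  q_0=16·0+1=1
…
a_2=15:  p_2=15·17+16=271,  q_2=15·1+1=16
a_3=1:  p_3=1·271+17=288,  q_3=1·16+1=17
(x₁, y₁) = (288, 17);  288² − 287·17² = 1 ✓

288 17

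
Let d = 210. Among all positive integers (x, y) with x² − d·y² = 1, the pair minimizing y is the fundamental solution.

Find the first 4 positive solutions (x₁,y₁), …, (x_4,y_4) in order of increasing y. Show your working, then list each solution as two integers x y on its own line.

√210 = [14; 2,28, …], period ℓ=2 (even) → k=1
i=0: a=14 ⇒ p=14, q=1
i=1: a=2 ⇒ p=29, q=2
→ (29, 2).  Check: 29²=841, 210·2²=840, difference 1.
(29+2√210)^2 = 1681 + 116√210
(29+2√210)^3 = 97469 + 6726√210
(29+2√210)^4 = 5651521 + 389992√210

29 2
1681 116
97469 6726
5651521 389992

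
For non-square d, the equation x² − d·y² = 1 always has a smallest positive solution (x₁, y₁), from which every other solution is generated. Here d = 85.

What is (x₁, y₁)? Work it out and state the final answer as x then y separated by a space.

285769 30996

[9; 4,1,1,4,18] for √85; ℓ=5 ⇒ convergent index 9
step 0: (9, 1)  from 9·(1,0) + (0,1)
…
step 2: (46, 5)  from 1·(37,4) + (9,1)
…
step 4: (378, 41)  from 4·(83,9) + (46,5)
…
step 8: (62739, 6805)  from 1·(34813,3776) + (27926,3029)
step 9: (285769, 30996)  from 4·(62739,6805) + (34813,3776)
→ (285769, 30996).  Check: 285769²=81663921361, 85·30996²=81663921360, difference 1.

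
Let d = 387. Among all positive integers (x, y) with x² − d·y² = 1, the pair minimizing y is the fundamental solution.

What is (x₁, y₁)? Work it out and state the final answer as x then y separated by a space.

3482 177

d=387: √d = [19; 1,2,19,2,1,38] (ℓ=6, even), read p_5/q_5
a_0=19:  p_0=19·1+0=19,  q_0=19·0+1=1
a_1=1:  p_1=1·19+1=20,  q_1=1·1+0=1
…
a_4=2:  p_4=2·1141+59=2341,  q_4=2·58+3=119
a_5=1:  p_5=1·2341+1141=3482,  q_5=1·119+58=177
(x₁, y₁) = (3482, 177);  3482² − 387·177² = 1 ✓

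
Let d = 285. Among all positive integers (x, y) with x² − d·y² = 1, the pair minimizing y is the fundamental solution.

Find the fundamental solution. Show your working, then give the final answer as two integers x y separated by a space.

[16; 1,7,2,7,1,32] for √285; ℓ=6 ⇒ convergent index 5
a_0=16:  p_0=16·1+0=16,  q_0=16·0+1=1
…
a_2=7:  p_2=7·17+16=135,  q_2=7·1+1=8
a_3=2:  p_3=2·135+17=287,  q_3=2·8+1=17
a_4=7:  p_4=7·287+135=2144,  q_4=7·17+8=127
a_5=1:  p_5=1·2144+287=2431,  q_5=1·127+17=144
→ (2431, 144).  Check: 2431²=5909761, 285·144²=5909760, difference 1.

2431 144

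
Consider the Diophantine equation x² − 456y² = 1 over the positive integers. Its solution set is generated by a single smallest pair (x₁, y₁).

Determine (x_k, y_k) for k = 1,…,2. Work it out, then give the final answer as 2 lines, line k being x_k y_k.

√456 = [21; 2,1,4,1,2,42, …], period ℓ=6 (even) → k=5
i=0: a=21 ⇒ p=21, q=1
…
i=4: a=1 ⇒ p=363, q=17
i=5: a=2 ⇒ p=1025, q=48
→ (1025, 48).  Check: 1025²=1050625, 456·48²=1050624, difference 1.
n=2: (1025,48)∘(1025,48) = (1025·1025+456·48·48, 1025·48+48·1025) = (2101249,98400)

1025 48
2101249 98400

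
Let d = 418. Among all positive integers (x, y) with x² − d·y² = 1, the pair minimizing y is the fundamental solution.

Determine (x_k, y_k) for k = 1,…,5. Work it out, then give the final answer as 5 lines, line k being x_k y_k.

33857 1656
2292592897 112134384
155240635393601 7593067676520
10511964382749705217 514156984535740896
711807156058272903670337 34815626043260091355224

√418 = [20; 2,4,20,4,2,40, …], period ℓ=6 (even) → k=5
a_0=20:  p_0=20·1+0=20,  q_0=20·0+1=1
a_1=2:  p_1=2·20+1=41,  q_1=2·1+0=2
…
a_3=20:  p_3=20·184+41=3721,  q_3=20·9+2=182
a_4=4:  p_4=4·3721+184=15068,  q_4=4·182+9=737
a_5=2:  p_5=2·15068+3721=33857,  q_5=2·737+182=1656
(x₁, y₁) = (33857, 1656);  33857² − 418·1656² = 1 ✓
n=2: (33857,1656)∘(33857,1656) = (33857·33857+418·1656·1656, 33857·1656+1656·33857) = (2292592897,112134384)
n=3: (2292592897,112134384)∘(33857,1656) = (33857·2292592897+418·1656·112134384, 33857·112134384+1656·2292592897) = (155240635393601,7593067676520)
n=4: (155240635393601,7593067676520)∘(33857,1656) = (33857·155240635393601+418·1656·7593067676520, 33857·7593067676520+1656·155240635393601) = (10511964382749705217,514156984535740896)
n=5: (10511964382749705217,514156984535740896)∘(33857,1656) = (33857·10511964382749705217+418·1656·514156984535740896, 33857·514156984535740896+1656·10511964382749705217) = (711807156058272903670337,34815626043260091355224)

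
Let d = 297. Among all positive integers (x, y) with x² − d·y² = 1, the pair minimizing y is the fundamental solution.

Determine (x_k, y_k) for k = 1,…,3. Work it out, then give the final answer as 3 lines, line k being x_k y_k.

48599 2820
4723725601 274098360
459136680917399 26641812392460

d=297: √d = [17; 4,3,1,1,2,1,1,3,4,34] (ℓ=10, even), read p_9/q_9
i=0: a=17 ⇒ p=17, q=1
i=1: a=4 ⇒ p=69, q=4
i=2: a=3 ⇒ p=224, q=13
i=3: a=1 ⇒ p=293, q=17
i=4: a=1 ⇒ p=517, q=30
…
i=7: a=1 ⇒ p=3171, q=184
i=8: a=3 ⇒ p=11357, q=659
i=9: a=4 ⇒ p=48599, q=2820
(x₁, y₁) = (48599, 2820);  48599² − 297·2820² = 1 ✓
(48599+2820√297)^2 = 4723725601 + 274098360√297
(48599+2820√297)^3 = 459136680917399 + 26641812392460√297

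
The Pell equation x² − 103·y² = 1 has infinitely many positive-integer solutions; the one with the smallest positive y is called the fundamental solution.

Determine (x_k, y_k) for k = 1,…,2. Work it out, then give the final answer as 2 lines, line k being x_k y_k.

d=103: √d = [10; 6,1,2,1,1,9,1,1,2,1,6,20] (ℓ=12, even), read p_11/q_11
a_0=10:  p_0=10·1+0=10,  q_0=10·0+1=1
…
a_2=1:  p_2=1·61+10=71,  q_2=1·6+1=7
…
a_4=1:  p_4=1·203+71=274,  q_4=1·20+7=27
a_5=1:  p_5=1·274+203=477,  q_5=1·27+20=47
…
a_8=1:  p_8=1·5044+4567=9611,  q_8=1·497+450=947
a_9=2:  p_9=2·9611+5044=24266,  q_9=2·947+497=2391
a_10=1:  p_10=1·24266+9611=33877,  q_10=1·2391+947=3338
a_11=6:  p_11=6·33877+24266=227528,  q_11=6·3338+2391=22419
→ (227528, 22419).  Check: 227528²=51768990784, 103·22419²=51768990783, difference 1.
k=2:  x_2 = 227528·227528+103·22419·22419 = 103537981567,  y_2 = 227528·22419+22419·227528 = 10201900464

227528 22419
103537981567 10201900464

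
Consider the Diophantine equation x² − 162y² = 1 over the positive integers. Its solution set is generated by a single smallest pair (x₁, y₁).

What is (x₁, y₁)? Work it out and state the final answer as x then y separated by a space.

√162 → a₀=12, period (1,2,1,2,12,2,1,2,1,24); ℓ=10 even so k=9
a_0=12:  p_0=12·1+0=12,  q_0=12·0+1=1
…
a_3=1:  p_3=1·38+13=51,  q_3=1·3+1=4
…
a_6=2:  p_6=2·1731+140=3602,  q_6=2·136+11=283
…
a_8=2:  p_8=2·5333+3602=14268,  q_8=2·419+283=1121
a_9=1:  p_9=1·14268+5333=19601,  q_9=1·1121+419=1540
→ (19601, 1540).  Check: 19601²=384199201, 162·1540²=384199200, difference 1.

19601 1540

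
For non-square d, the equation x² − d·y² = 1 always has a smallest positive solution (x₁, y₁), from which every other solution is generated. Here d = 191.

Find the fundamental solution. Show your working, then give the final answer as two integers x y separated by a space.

8994000 650783

[13; 1,4,1,1,3,…,4,1,26] for √191; ℓ=16 ⇒ convergent index 15
i=0: a=13 ⇒ p=13, q=1
i=1: a=1 ⇒ p=14, q=1
…
i=3: a=1 ⇒ p=83, q=6
…
i=5: a=3 ⇒ p=539, q=39
…
i=7: a=2 ⇒ p=2999, q=217
i=8: a=13 ⇒ p=40217, q=2910
…
i=10: a=2 ⇒ p=207083, q=14984
…
i=14: a=4 ⇒ p=7377553, q=533821
i=15: a=1 ⇒ p=8994000, q=650783
(x₁, y₁) = (8994000, 650783);  8994000² − 191·650783² = 1 ✓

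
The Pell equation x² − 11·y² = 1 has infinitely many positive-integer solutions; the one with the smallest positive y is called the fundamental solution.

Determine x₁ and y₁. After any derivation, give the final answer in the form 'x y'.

10 3

√11 = [3; 3,6, …], period ℓ=2 (even) → k=1
i=0: a=3 ⇒ p=3, q=1
i=1: a=3 ⇒ p=10, q=3
fundamental: x₁=10, y₁=3  (since 100 − 11·9 = 1)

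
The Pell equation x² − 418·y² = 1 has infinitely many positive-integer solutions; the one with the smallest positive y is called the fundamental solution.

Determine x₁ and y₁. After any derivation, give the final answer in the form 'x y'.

33857 1656

d=418: √d = [20; 2,4,20,4,2,40] (ℓ=6, even), read p_5/q_5
a_0=20:  p_0=20·1+0=20,  q_0=20·0+1=1
a_1=2:  p_1=2·20+1=41,  q_1=2·1+0=2
…
a_4=4:  p_4=4·3721+184=15068,  q_4=4·182+9=737
a_5=2:  p_5=2·15068+3721=33857,  q_5=2·737+182=1656
→ (33857, 1656).  Check: 33857²=1146296449, 418·1656²=1146296448, difference 1.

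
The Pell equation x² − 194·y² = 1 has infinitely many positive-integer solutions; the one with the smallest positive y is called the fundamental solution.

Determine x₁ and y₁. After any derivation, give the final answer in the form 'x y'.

195 14

√194 = [13; 1,12,1,26, …], period ℓ=4 (even) → k=3
i=0: a=13 ⇒ p=13, q=1
i=1: a=1 ⇒ p=14, q=1
i=2: a=12 ⇒ p=181, q=13
i=3: a=1 ⇒ p=195, q=14
(x₁, y₁) = (195, 14);  195² − 194·14² = 1 ✓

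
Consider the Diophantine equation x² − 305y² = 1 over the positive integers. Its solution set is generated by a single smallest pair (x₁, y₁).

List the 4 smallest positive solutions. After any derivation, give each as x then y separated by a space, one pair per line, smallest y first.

√305 = [17; 2,6,2,34, …], period ℓ=4 (even) → k=3
a_0=17:  p_0=17·1+0=17,  q_0=17·0+1=1
a_1=2:  p_1=2·17+1=35,  q_1=2·1+0=2
a_2=6:  p_2=6·35+17=227,  q_2=6·2+1=13
a_3=2:  p_3=2·227+35=489,  q_3=2·13+2=28
(x₁, y₁) = (489, 28);  489² − 305·28² = 1 ✓
n=2: (489,28)∘(489,28) = (489·489+305·28·28, 489·28+28·489) = (478241,27384)
n=3: (478241,27384)∘(489,28) = (489·478241+305·28·27384, 489·27384+28·478241) = (467719209,26781524)
n=4: (467719209,26781524)∘(489,28) = (489·467719209+305·28·26781524, 489·26781524+28·467719209) = (457428908161,26192303088)

489 28
478241 27384
467719209 26781524
457428908161 26192303088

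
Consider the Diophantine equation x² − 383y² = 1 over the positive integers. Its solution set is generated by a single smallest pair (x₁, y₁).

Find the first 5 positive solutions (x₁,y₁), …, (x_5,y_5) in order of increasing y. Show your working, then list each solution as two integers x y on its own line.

√383 = [19; 1,1,3,19,3,1,1,38, …], period ℓ=8 (even) → k=7
a_0=19:  p_0=19·1+0=19,  q_0=19·0+1=1
a_1=1:  p_1=1·19+1=20,  q_1=1·1+0=1
…
a_3=3:  p_3=3·39+20=137,  q_3=3·2+1=7
…
a_6=1:  p_6=1·8063+2642=10705,  q_6=1·412+135=547
a_7=1:  p_7=1·10705+8063=18768,  q_7=1·547+412=959
(x₁, y₁) = (18768, 959);  18768² − 383·959² = 1 ✓
k=2:  x_2 = 18768·18768+383·959·959 = 704475647,  y_2 = 18768·959+959·18768 = 35997024
k=3:  x_3 = 18768·704475647+383·959·35997024 = 26443197867024,  y_3 = 18768·35997024+959·704475647 = 1351184291905
k=4:  x_4 = 18768·26443197867024+383·959·1351184291905 = 992571874432137217,  y_4 = 18768·1351184291905+959·26443197867024 = 50718053544949056
k=5:  x_5 = 18768·992571874432137217+383·959·50718053544949056 = 37257177852241504710288,  y_5 = 18768·50718053544949056+959·992571874432137217 = 1903752856512023474111

18768 959
704475647 35997024
26443197867024 1351184291905
992571874432137217 50718053544949056
37257177852241504710288 1903752856512023474111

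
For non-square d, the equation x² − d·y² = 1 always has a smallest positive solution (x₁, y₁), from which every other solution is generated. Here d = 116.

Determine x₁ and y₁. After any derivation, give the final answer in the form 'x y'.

9801 910

d=116: √d = [10; 1,3,2,1,4,1,2,3,1,20] (ℓ=10, even), read p_9/q_9
k=0  a_k=10  p_k/q_k = 10/1
…
k=2  a_k=3  p_k/q_k = 43/4
…
k=4  a_k=1  p_k/q_k = 140/13
k=5  a_k=4  p_k/q_k = 657/61
…
k=7  a_k=2  p_k/q_k = 2251/209
k=8  a_k=3  p_k/q_k = 7550/701
k=9  a_k=1  p_k/q_k = 9801/910
fundamental: x₁=9801, y₁=910  (since 96059601 − 116·828100 = 1)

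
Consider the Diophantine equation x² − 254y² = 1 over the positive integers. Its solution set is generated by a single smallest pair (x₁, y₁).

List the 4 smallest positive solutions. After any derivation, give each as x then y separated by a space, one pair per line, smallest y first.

√254 = [15; 1,14,1,30, …], period ℓ=4 (even) → k=3
i=0: a=15 ⇒ p=15, q=1
i=1: a=1 ⇒ p=16, q=1
i=2: a=14 ⇒ p=239, q=15
i=3: a=1 ⇒ p=255, q=16
→ (255, 16).  Check: 255²=65025, 254·16²=65024, difference 1.
(x_2, y_2) = (255·255 + 254·16·16, 255·16 + 16·255) = (130049, 8160)
(x_3, y_3) = (255·130049 + 254·16·8160, 255·8160 + 16·130049) = (66324735, 4161584)
(x_4, y_4) = (255·66324735 + 254·16·4161584, 255·4161584 + 16·66324735) = (33825484801, 2122399680)

255 16
130049 8160
66324735 4161584
33825484801 2122399680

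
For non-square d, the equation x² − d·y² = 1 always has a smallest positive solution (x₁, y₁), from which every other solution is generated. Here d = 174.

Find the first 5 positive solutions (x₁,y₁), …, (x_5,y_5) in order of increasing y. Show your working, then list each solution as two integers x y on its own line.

√174 → a₀=13, period (5,4,5,26); ℓ=4 even so k=3
a_0=13:  p_0=13·1+0=13,  q_0=13·0+1=1
…
a_2=4:  p_2=4·66+13=277,  q_2=4·5+1=21
a_3=5:  p_3=5·277+66=1451,  q_3=5·21+5=110
→ (1451, 110).  Check: 1451²=2105401, 174·110²=2105400, difference 1.
(1451+110√174)^2 = 4210801 + 319220√174
(1451+110√174)^3 = 12219743051 + 926376330√174
(1451+110√174)^4 = 35461690123201 + 2688343790440√174
(1451+110√174)^5 = 102909812517786251 + 7801572753480550√174

1451 110
4210801 319220
12219743051 926376330
35461690123201 2688343790440
102909812517786251 7801572753480550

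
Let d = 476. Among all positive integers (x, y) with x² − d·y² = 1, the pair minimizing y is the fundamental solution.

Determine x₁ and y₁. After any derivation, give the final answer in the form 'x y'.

[21; 1,4,2,10,2,4,1,42] for √476; ℓ=8 ⇒ convergent index 7
k=0  a_k=21  p_k/q_k = 21/1
k=1  a_k=1  p_k/q_k = 22/1
…
k=3  a_k=2  p_k/q_k = 240/11
…
k=6  a_k=4  p_k/q_k = 23541/1079
k=7  a_k=1  p_k/q_k = 28799/1320
→ (28799, 1320).  Check: 28799²=829382401, 476·1320²=829382400, difference 1.

28799 1320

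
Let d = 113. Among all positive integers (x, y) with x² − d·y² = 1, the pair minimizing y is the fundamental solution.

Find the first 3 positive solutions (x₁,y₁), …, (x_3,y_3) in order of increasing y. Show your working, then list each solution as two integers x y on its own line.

√113 → a₀=10, period (1,1,1,2,2,1,1,1,20); ℓ=9 odd so k=17
i=0: a=10 ⇒ p=10, q=1
i=1: a=1 ⇒ p=11, q=1
…
i=4: a=2 ⇒ p=85, q=8
i=5: a=2 ⇒ p=202, q=19
…
i=11: a=1 ⇒ p=32794, q=3085
…
i=16: a=1 ⇒ p=758918, q=71393
i=17: a=1 ⇒ p=1204353, q=113296
(x₁, y₁) = (1204353, 113296);  1204353² − 113·113296² = 1 ✓
(x_2, y_2) = (1204353·1204353 + 113·113296·113296, 1204353·113296 + 113296·1204353) = (2900932297217, 272896754976)
(x_3, y_3) = (1204353·2900932297217 + 113·113296·272896754976, 1204353·272896754976 + 113296·2900932297217) = (6987493029899166849, 657328051091107760)

1204353 113296
2900932297217 272896754976
6987493029899166849 657328051091107760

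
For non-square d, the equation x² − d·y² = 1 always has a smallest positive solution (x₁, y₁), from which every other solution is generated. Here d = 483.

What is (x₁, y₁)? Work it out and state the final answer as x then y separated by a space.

22 1

d=483: √d = [21; 1,42] (ℓ=2, even), read p_1/q_1
step 0: (21, 1)  from 21·(1,0) + (0,1)
step 1: (22, 1)  from 1·(21,1) + (1,0)
fundamental: x₁=22, y₁=1  (since 484 − 483·1 = 1)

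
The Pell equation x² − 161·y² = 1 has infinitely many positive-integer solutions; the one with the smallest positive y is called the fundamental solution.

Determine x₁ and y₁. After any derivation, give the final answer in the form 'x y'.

11775 928

[12; 1,2,4,1,2,1,4,2,1,24] for √161; ℓ=10 ⇒ convergent index 9
step 0: (12, 1)  from 12·(1,0) + (0,1)
…
step 2: (38, 3)  from 2·(13,1) + (12,1)
…
step 4: (203, 16)  from 1·(165,13) + (38,3)
step 5: (571, 45)  from 2·(203,16) + (165,13)
…
step 7: (3667, 289)  from 4·(774,61) + (571,45)
step 8: (8108, 639)  from 2·(3667,289) + (774,61)
step 9: (11775, 928)  from 1·(8108,639) + (3667,289)
→ (11775, 928).  Check: 11775²=138650625, 161·928²=138650624, difference 1.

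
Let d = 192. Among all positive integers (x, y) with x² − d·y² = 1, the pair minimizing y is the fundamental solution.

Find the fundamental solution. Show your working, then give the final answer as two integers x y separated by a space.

[13; 1,5,1,26] for √192; ℓ=4 ⇒ convergent index 3
step 0: (13, 1)  from 13·(1,0) + (0,1)
step 1: (14, 1)  from 1·(13,1) + (1,0)
step 2: (83, 6)  from 5·(14,1) + (13,1)
step 3: (97, 7)  from 1·(83,6) + (14,1)
fundamental: x₁=97, y₁=7  (since 9409 − 192·49 = 1)

97 7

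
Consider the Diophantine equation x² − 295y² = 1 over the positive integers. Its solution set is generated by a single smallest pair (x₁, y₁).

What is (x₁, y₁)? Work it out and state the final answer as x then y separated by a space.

√295 = [17; 5,1,2,3,2,6,2,3,2,1,5,34, …], period ℓ=12 (even) → k=11
i=0: a=17 ⇒ p=17, q=1
i=1: a=5 ⇒ p=86, q=5
…
i=3: a=2 ⇒ p=292, q=17
i=4: a=3 ⇒ p=979, q=57
…
i=7: a=2 ⇒ p=31208, q=1817
i=8: a=3 ⇒ p=108103, q=6294
i=9: a=2 ⇒ p=247414, q=14405
i=10: a=1 ⇒ p=355517, q=20699
i=11: a=5 ⇒ p=2024999, q=117900
→ (2024999, 117900).  Check: 2024999²=4100620950001, 295·117900²=4100620950000, difference 1.

2024999 117900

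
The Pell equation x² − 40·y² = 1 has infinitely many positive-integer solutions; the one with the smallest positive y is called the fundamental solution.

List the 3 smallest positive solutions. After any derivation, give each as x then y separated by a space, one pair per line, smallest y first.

d=40: √d = [6; 3,12] (ℓ=2, even), read p_1/q_1
k=0  a_k=6  p_k/q_k = 6/1
k=1  a_k=3  p_k/q_k = 19/3
(x₁, y₁) = (19, 3);  19² − 40·3² = 1 ✓
(19+3√40)^2 = 721 + 114√40
(19+3√40)^3 = 27379 + 4329√40

19 3
721 114
27379 4329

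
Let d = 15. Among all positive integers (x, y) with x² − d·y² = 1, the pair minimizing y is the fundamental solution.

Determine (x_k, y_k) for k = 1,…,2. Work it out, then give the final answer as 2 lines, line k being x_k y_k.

[3; 1,6] for √15; ℓ=2 ⇒ convergent index 1
step 0: (3, 1)  from 3·(1,0) + (0,1)
step 1: (4, 1)  from 1·(3,1) + (1,0)
→ (4, 1).  Check: 4²=16, 15·1²=15, difference 1.
n=2: (4,1)∘(4,1) = (4·4+15·1·1, 4·1+1·4) = (31,8)

4 1
31 8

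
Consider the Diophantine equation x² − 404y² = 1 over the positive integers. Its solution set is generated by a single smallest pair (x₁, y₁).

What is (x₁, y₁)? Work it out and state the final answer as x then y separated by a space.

201 10

d=404: √d = [20; 10,40] (ℓ=2, even), read p_1/q_1
a_0=20:  p_0=20·1+0=20,  q_0=20·0+1=1
a_1=10:  p_1=10·20+1=201,  q_1=10·1+0=10
(x₁, y₁) = (201, 10);  201² − 404·10² = 1 ✓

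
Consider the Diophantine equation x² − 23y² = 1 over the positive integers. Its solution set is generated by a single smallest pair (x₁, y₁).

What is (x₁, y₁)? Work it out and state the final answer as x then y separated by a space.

24 5

√23 = [4; 1,3,1,8, …], period ℓ=4 (even) → k=3
i=0: a=4 ⇒ p=4, q=1
i=1: a=1 ⇒ p=5, q=1
i=2: a=3 ⇒ p=19, q=4
i=3: a=1 ⇒ p=24, q=5
→ (24, 5).  Check: 24²=576, 23·5²=575, difference 1.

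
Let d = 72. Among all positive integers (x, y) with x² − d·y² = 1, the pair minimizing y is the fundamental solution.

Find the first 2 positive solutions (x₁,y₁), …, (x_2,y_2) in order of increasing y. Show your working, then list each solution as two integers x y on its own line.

d=72: √d = [8; 2,16] (ℓ=2, even), read p_1/q_1
k=0  a_k=8  p_k/q_k = 8/1
k=1  a_k=2  p_k/q_k = 17/2
→ (17, 2).  Check: 17²=289, 72·2²=288, difference 1.
k=2:  x_2 = 17·17+72·2·2 = 577,  y_2 = 17·2+2·17 = 68

17 2
577 68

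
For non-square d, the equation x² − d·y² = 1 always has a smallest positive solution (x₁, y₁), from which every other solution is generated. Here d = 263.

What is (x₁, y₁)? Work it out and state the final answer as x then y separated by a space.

√263 → a₀=16, period (4,1,1,1,1,15,1,1,1,1,4,32); ℓ=12 even so k=11
i=0: a=16 ⇒ p=16, q=1
…
i=2: a=1 ⇒ p=81, q=5
i=3: a=1 ⇒ p=146, q=9
…
i=5: a=1 ⇒ p=373, q=23
i=6: a=15 ⇒ p=5822, q=359
i=7: a=1 ⇒ p=6195, q=382
i=8: a=1 ⇒ p=12017, q=741
i=9: a=1 ⇒ p=18212, q=1123
i=10: a=1 ⇒ p=30229, q=1864
i=11: a=4 ⇒ p=139128, q=8579
fundamental: x₁=139128, y₁=8579  (since 19356600384 − 263·73599241 = 1)

139128 8579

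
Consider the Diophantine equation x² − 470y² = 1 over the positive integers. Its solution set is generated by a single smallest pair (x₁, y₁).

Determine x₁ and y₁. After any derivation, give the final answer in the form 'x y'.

1691 78

d=470: √d = [21; 1,2,8,2,1,42] (ℓ=6, even), read p_5/q_5
a_0=21:  p_0=21·1+0=21,  q_0=21·0+1=1
…
a_2=2:  p_2=2·22+21=65,  q_2=2·1+1=3
…
a_4=2:  p_4=2·542+65=1149,  q_4=2·25+3=53
a_5=1:  p_5=1·1149+542=1691,  q_5=1·53+25=78
fundamental: x₁=1691, y₁=78  (since 2859481 − 470·6084 = 1)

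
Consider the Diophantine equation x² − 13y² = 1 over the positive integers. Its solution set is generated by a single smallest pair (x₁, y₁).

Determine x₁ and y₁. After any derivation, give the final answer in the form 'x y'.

649 180

d=13: √d = [3; 1,1,1,1,6] (ℓ=5, odd), read p_9/q_9
k=0  a_k=3  p_k/q_k = 3/1
…
k=2  a_k=1  p_k/q_k = 7/2
…
k=6  a_k=1  p_k/q_k = 137/38
…
k=8  a_k=1  p_k/q_k = 393/109
k=9  a_k=1  p_k/q_k = 649/180
→ (649, 180).  Check: 649²=421201, 13·180²=421200, difference 1.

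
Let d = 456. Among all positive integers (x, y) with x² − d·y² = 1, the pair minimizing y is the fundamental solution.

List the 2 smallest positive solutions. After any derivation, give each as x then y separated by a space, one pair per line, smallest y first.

√456 = [21; 2,1,4,1,2,42, …], period ℓ=6 (even) → k=5
k=0  a_k=21  p_k/q_k = 21/1
…
k=3  a_k=4  p_k/q_k = 299/14
k=4  a_k=1  p_k/q_k = 363/17
k=5  a_k=2  p_k/q_k = 1025/48
(x₁, y₁) = (1025, 48);  1025² − 456·48² = 1 ✓
n=2: (1025,48)∘(1025,48) = (1025·1025+456·48·48, 1025·48+48·1025) = (2101249,98400)

1025 48
2101249 98400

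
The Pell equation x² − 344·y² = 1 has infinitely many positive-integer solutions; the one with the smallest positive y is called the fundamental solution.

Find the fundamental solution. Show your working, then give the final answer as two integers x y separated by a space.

d=344: √d = [18; 1,1,4,1,3,1,4,1,1,36] (ℓ=10, even), read p_9/q_9
step 0: (18, 1)  from 18·(1,0) + (0,1)
step 1: (19, 1)  from 1·(18,1) + (1,0)
step 2: (37, 2)  from 1·(19,1) + (18,1)
step 3: (167, 9)  from 4·(37,2) + (19,1)
…
step 6: (983, 53)  from 1·(779,42) + (204,11)
…
step 8: (5694, 307)  from 1·(4711,254) + (983,53)
step 9: (10405, 561)  from 1·(5694,307) + (4711,254)
(x₁, y₁) = (10405, 561);  10405² − 344·561² = 1 ✓

10405 561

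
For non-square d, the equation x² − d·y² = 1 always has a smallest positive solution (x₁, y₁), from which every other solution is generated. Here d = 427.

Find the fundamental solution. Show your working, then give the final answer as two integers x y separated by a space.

62 3

[20; 1,1,1,40] for √427; ℓ=4 ⇒ convergent index 3
k=0  a_k=20  p_k/q_k = 20/1
…
k=2  a_k=1  p_k/q_k = 41/2
k=3  a_k=1  p_k/q_k = 62/3
→ (62, 3).  Check: 62²=3844, 427·3²=3843, difference 1.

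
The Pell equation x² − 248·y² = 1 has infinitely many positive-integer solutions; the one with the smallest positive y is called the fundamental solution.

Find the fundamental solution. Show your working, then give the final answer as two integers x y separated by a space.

63 4

√248 → a₀=15, period (1,2,1,30); ℓ=4 even so k=3
step 0: (15, 1)  from 15·(1,0) + (0,1)
step 1: (16, 1)  from 1·(15,1) + (1,0)
step 2: (47, 3)  from 2·(16,1) + (15,1)
step 3: (63, 4)  from 1·(47,3) + (16,1)
fundamental: x₁=63, y₁=4  (since 3969 − 248·16 = 1)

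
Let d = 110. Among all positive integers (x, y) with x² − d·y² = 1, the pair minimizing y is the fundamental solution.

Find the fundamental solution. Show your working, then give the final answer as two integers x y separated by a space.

21 2

d=110: √d = [10; 2,20] (ℓ=2, even), read p_1/q_1
k=0  a_k=10  p_k/q_k = 10/1
k=1  a_k=2  p_k/q_k = 21/2
→ (21, 2).  Check: 21²=441, 110·2²=440, difference 1.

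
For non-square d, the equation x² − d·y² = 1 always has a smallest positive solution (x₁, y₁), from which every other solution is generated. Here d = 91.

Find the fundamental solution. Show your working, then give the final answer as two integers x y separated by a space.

1574 165

[9; 1,1,5,1,5,1,1,18] for √91; ℓ=8 ⇒ convergent index 7
i=0: a=9 ⇒ p=9, q=1
…
i=3: a=5 ⇒ p=105, q=11
…
i=5: a=5 ⇒ p=725, q=76
i=6: a=1 ⇒ p=849, q=89
i=7: a=1 ⇒ p=1574, q=165
→ (1574, 165).  Check: 1574²=2477476, 91·165²=2477475, difference 1.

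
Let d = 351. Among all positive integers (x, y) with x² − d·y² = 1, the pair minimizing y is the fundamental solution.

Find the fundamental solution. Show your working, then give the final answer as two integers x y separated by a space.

62425 3332

[18; 1,2,1,3,2,2,2,3,1,2,1,36] for √351; ℓ=12 ⇒ convergent index 11
k=0  a_k=18  p_k/q_k = 18/1
…
k=5  a_k=2  p_k/q_k = 637/34
…
k=10  a_k=2  p_k/q_k = 45882/2449
k=11  a_k=1  p_k/q_k = 62425/3332
→ (62425, 3332).  Check: 62425²=3896880625, 351·3332²=3896880624, difference 1.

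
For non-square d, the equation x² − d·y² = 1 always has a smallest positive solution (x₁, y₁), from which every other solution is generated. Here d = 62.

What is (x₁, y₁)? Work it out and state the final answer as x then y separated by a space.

√62 = [7; 1,6,1,14, …], period ℓ=4 (even) → k=3
a_0=7:  p_0=7·1+0=7,  q_0=7·0+1=1
…
a_2=6:  p_2=6·8+7=55,  q_2=6·1+1=7
a_3=1:  p_3=1·55+8=63,  q_3=1·7+1=8
→ (63, 8).  Check: 63²=3969, 62·8²=3968, difference 1.

63 8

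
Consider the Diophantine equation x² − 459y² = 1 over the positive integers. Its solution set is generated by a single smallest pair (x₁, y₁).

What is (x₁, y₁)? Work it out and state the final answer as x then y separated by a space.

499850 23331

d=459: √d = [21; 2,2,1,4,21,4,1,2,2,42] (ℓ=10, even), read p_9/q_9
i=0: a=21 ⇒ p=21, q=1
i=1: a=2 ⇒ p=43, q=2
i=2: a=2 ⇒ p=107, q=5
…
i=4: a=4 ⇒ p=707, q=33
…
i=6: a=4 ⇒ p=60695, q=2833
i=7: a=1 ⇒ p=75692, q=3533
i=8: a=2 ⇒ p=212079, q=9899
i=9: a=2 ⇒ p=499850, q=23331
fundamental: x₁=499850, y₁=23331  (since 249850022500 − 459·544335561 = 1)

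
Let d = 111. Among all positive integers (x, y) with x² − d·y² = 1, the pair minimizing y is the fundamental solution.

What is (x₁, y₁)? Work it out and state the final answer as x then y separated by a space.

√111 = [10; 1,1,6,1,1,20, …], period ℓ=6 (even) → k=5
k=0  a_k=10  p_k/q_k = 10/1
k=1  a_k=1  p_k/q_k = 11/1
…
k=4  a_k=1  p_k/q_k = 158/15
k=5  a_k=1  p_k/q_k = 295/28
fundamental: x₁=295, y₁=28  (since 87025 − 111·784 = 1)

295 28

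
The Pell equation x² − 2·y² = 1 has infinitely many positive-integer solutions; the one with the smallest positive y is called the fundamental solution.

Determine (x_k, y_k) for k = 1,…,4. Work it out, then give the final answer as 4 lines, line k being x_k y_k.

√2 → a₀=1, period (2); ℓ=1 odd so k=1
step 0: (1, 1)  from 1·(1,0) + (0,1)
step 1: (3, 2)  from 2·(1,1) + (1,0)
→ (3, 2).  Check: 3²=9, 2·2²=8, difference 1.
(x_2, y_2) = (3·3 + 2·2·2, 3·2 + 2·3) = (17, 12)
(x_3, y_3) = (3·17 + 2·2·12, 3·12 + 2·17) = (99, 70)
(x_4, y_4) = (3·99 + 2·2·70, 3·70 + 2·99) = (577, 408)

3 2
17 12
99 70
577 408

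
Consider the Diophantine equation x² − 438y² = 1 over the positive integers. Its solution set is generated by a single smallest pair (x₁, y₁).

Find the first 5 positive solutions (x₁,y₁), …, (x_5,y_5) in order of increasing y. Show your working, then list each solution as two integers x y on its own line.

d=438: √d = [20; 1,12,1,40] (ℓ=4, even), read p_3/q_3
a_0=20:  p_0=20·1+0=20,  q_0=20·0+1=1
a_1=1:  p_1=1·20+1=21,  q_1=1·1+0=1
a_2=12:  p_2=12·21+20=272,  q_2=12·1+1=13
a_3=1:  p_3=1·272+21=293,  q_3=1·13+1=14
(x₁, y₁) = (293, 14);  293² − 438·14² = 1 ✓
(293+14√438)^2 = 171697 + 8204√438
(293+14√438)^3 = 100614149 + 4807530√438
(293+14√438)^4 = 58959719617 + 2817204376√438
(293+14√438)^5 = 34550295081413 + 1650876956806√438

293 14
171697 8204
100614149 4807530
58959719617 2817204376
34550295081413 1650876956806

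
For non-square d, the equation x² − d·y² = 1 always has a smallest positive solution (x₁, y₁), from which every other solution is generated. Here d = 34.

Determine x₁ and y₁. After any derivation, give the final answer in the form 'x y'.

[5; 1,4,1,10] for √34; ℓ=4 ⇒ convergent index 3
i=0: a=5 ⇒ p=5, q=1
…
i=2: a=4 ⇒ p=29, q=5
i=3: a=1 ⇒ p=35, q=6
(x₁, y₁) = (35, 6);  35² − 34·6² = 1 ✓

35 6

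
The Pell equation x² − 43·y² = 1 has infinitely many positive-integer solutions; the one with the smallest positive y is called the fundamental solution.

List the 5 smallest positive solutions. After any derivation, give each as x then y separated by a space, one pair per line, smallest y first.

d=43: √d = [6; 1,1,3,1,5,1,3,1,1,12] (ℓ=10, even), read p_9/q_9
k=0  a_k=6  p_k/q_k = 6/1
…
k=4  a_k=1  p_k/q_k = 59/9
…
k=8  a_k=1  p_k/q_k = 1941/296
k=9  a_k=1  p_k/q_k = 3482/531
→ (3482, 531).  Check: 3482²=12124324, 43·531²=12124323, difference 1.
(x_2, y_2) = (3482·3482 + 43·531·531, 3482·531 + 531·3482) = (24248647, 3697884)
(x_3, y_3) = (3482·24248647 + 43·531·3697884, 3482·3697884 + 531·24248647) = (168867574226, 25752063645)
(x_4, y_4) = (3482·168867574226 + 43·531·25752063645, 3482·25752063645 + 531·168867574226) = (1175993762661217, 179337367525896)
(x_5, y_5) = (3482·1175993762661217 + 43·531·179337367525896, 3482·179337367525896 + 531·1175993762661217) = (8189620394305140962, 1248905401698276099)

3482 531
24248647 3697884
168867574226 25752063645
1175993762661217 179337367525896
8189620394305140962 1248905401698276099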